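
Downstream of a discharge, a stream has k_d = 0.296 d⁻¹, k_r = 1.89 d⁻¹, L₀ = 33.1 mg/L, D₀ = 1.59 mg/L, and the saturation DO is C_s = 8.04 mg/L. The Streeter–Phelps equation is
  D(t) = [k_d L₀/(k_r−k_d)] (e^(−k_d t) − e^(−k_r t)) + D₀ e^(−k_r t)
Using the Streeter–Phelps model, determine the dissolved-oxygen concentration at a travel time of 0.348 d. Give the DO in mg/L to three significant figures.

DO ≈ 4.86 mg/L

k_d L₀/(k_r−k_d) = 0.296×33.1/(1.89−0.296) = 9.798/1.594 = 6.147 mg/L.
e^(−k_d t) = e^(−0.296×0.3480) = 0.9021; e^(−k_r t) = e^(−1.89×0.3480) = 0.5180.
D = 6.147 × (0.9021 − 0.5180) + 1.59 × 0.5180 = 2.361 + 0.8237 = 3.184 mg/L.
DO = C_s − D = 8.04 − 3.184 = 4.856 mg/L.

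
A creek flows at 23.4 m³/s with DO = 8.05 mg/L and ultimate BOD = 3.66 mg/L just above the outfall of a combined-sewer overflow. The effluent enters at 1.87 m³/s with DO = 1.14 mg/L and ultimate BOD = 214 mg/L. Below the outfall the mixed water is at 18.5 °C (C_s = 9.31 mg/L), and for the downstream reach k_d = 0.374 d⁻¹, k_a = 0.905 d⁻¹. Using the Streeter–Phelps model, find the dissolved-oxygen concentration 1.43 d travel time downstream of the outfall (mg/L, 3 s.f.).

DO ≈ 4.60 mg/L

Mixed DO = (23.4×8.05 + 1.87×1.14)/(23.4+1.87) = 190.5/25.27 = 7.539 mg/L.
Mixed L₀ = (23.4×3.66 + 1.87×214)/(25.27) = 485.8/25.27 = 19.23 mg/L.
Initial deficit D₀ = C_s − DO₀ = 9.31 − 7.539 = 1.771 mg/L.
D(1.43) = [0.374×19.23/(0.905−0.374)](e^(−0.374×1.43) − e^(−0.905×1.43)) + 1.771 e^(−0.905×1.43)
= 13.54 × (0.5858 − 0.2741) + 1.771 × 0.2741 = 4.706 mg/L.
DO = 9.31 − 4.706 = 4.604 mg/L.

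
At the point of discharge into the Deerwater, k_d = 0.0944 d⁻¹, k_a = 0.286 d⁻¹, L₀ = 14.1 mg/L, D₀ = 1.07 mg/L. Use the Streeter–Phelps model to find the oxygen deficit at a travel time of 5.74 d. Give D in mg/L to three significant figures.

k_d L₀/(k_a−k_d) = 0.0944×14.1/(0.286−0.0944) = 1.331/0.1916 = 6.947 mg/L.
e^(−k_d t) = e^(−0.0944×5.740) = 0.5817; e^(−k_a t) = e^(−0.286×5.740) = 0.1937.
D = 6.947 × (0.5817 − 0.1937) + 1.07 × 0.1937 = 2.695 + 0.2072 = 2.903 mg/L.

D ≈ 2.90 mg/L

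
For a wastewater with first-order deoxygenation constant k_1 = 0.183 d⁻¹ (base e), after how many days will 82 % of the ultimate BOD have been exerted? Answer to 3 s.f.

y/L₀ = 1 − e^(−k_1 t) = 0.82 ⇒ e^(−k_1 t) = 0.180
t = −ln(0.180) / 0.183 = 1.715 / 0.183 = 9.370 d.

t ≈ 9.37 d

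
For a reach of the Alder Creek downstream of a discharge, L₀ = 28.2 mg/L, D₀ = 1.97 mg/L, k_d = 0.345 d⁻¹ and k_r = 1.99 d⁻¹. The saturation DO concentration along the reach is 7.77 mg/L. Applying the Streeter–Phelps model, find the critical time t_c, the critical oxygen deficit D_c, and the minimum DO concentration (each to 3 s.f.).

t_c ≈ 0.819 d; D_c ≈ 3.69 mg/L; min DO ≈ 4.08 mg/L

With k_r/k_d = 5.768 and 1 − D₀(k_r−k_d)/(k_d L₀) = 0.6669,
t_c = ln(5.768 × 0.6669) / (1.99 − 0.345) = ln(3.847) / 1.645 = 1.347/1.645 = 0.8190 d.
L(t_c) = L₀ e^(−k_d t_c) = 28.2 × 0.7539 = 21.26 mg/L, and at the critical point k_r D_c = k_d L, so D_c = (0.345/1.99) × 21.26 = 3.686 mg/L.
Minimum DO = C_s − D_c = 7.77 − 3.686 = 4.084 mg/L.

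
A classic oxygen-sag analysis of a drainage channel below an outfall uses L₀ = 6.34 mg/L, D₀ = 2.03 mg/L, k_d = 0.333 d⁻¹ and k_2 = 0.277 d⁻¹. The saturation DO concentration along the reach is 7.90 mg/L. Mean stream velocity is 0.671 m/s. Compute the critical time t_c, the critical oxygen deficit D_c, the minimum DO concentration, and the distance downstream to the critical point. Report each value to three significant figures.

t_c = [1/(k_2−k_d)] ln[(k_2/k_d)(1 − D₀(k_2−k_d)/(k_d L₀))]
= [1/(0.277−0.333)] ln[(0.277/0.333)(1 − 2.03×-0.05600/(0.333×6.34))]
= (1/-0.05600) ln[0.8318 × 1.054] = -17.86 × ln(0.8766) = -17.86 × -0.1317 = 2.351 d.
D_c = (k_d/k_2) L₀ e^(−k_d t_c) = (0.333/0.277) × 6.34 × e^(−0.333×2.351) = 1.202 × 6.34 × 0.4570 = 3.483 mg/L.
Minimum DO = C_s − D_c = 7.90 − 3.483 = 4.417 mg/L.
x_c = v t_c = 0.671 m/s × 2.351 d × 86400 s/d = 136300 m ≈ 136 km.

t_c ≈ 2.35 d; D_c ≈ 3.48 mg/L; min DO ≈ 4.42 mg/L; x_c ≈ 136 km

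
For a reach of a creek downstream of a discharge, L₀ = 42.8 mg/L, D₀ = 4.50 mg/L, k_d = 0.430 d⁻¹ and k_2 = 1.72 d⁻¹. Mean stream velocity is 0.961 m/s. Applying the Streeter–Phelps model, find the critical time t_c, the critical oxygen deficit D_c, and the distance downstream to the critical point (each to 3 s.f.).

t_c = [1/(k_2−k_d)] ln[(k_2/k_d)(1 − D₀(k_2−k_d)/(k_d L₀))]
= [1/(1.72−0.430)] ln[(1.72/0.430)(1 − 4.50×1.290/(0.430×42.8))]
= (1/1.290) ln[4.000 × 0.6846] = 0.7752 × ln(2.738) = 0.7752 × 1.007 = 0.7809 d.
D_c = (k_d/k_2) L₀ e^(−k_d t_c) = (0.430/1.72) × 42.8 × e^(−0.430×0.7809) = 0.2500 × 42.8 × 0.7148 = 7.648 mg/L.
x_c = v t_c = 0.961 m/s × 0.7809 d × 86400 s/d = 64840 m ≈ 64.8 km.

t_c ≈ 0.781 d; D_c ≈ 7.65 mg/L; x_c ≈ 64.8 km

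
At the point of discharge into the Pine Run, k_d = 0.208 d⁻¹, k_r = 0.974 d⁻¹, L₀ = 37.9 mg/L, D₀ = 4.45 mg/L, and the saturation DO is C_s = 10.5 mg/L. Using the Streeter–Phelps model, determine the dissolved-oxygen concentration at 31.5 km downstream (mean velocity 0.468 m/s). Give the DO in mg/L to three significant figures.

DO ≈ 4.48 mg/L

Travel time t = x/v = 31.5 km / (0.468 m/s) = 31500 m / 0.468 m/s = 67310 s = 0.7790 d.
k_d L₀/(k_r−k_d) = 0.208×37.9/(0.974−0.208) = 7.883/0.7660 = 10.29 mg/L.
e^(−k_d t) = e^(−0.208×0.7790) = 0.8504; e^(−k_r t) = e^(−0.974×0.7790) = 0.4682.
D = 10.29 × (0.8504 − 0.4682) + 4.45 × 0.4682 = 3.933 + 2.084 = 6.017 mg/L.
DO = C_s − D = 10.5 − 6.017 = 4.483 mg/L.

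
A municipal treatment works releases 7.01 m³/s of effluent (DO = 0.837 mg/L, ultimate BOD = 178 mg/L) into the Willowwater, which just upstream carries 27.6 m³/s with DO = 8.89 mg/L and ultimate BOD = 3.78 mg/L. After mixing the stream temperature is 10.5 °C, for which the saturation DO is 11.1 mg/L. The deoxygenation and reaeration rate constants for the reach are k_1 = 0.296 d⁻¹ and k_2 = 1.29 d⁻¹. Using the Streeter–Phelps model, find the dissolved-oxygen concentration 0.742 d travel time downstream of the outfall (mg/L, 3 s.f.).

Mixed DO = (27.6×8.89 + 7.01×0.837)/(27.6+7.01) = 251.2/34.61 = 7.259 mg/L.
Mixed L₀ = (27.6×3.78 + 7.01×178)/(34.61) = 1352/34.61 = 39.07 mg/L.
Initial deficit D₀ = C_s − DO₀ = 11.1 − 7.259 = 3.841 mg/L.
D(0.742) = [0.296×39.07/(1.29−0.296)](e^(−0.296×0.742) − e^(−1.29×0.742)) + 3.841 e^(−1.29×0.742)
= 11.63 × (0.8028 − 0.3840) + 3.841 × 0.3840 = 6.348 mg/L.
DO = 11.1 − 6.348 = 4.752 mg/L.

DO ≈ 4.75 mg/L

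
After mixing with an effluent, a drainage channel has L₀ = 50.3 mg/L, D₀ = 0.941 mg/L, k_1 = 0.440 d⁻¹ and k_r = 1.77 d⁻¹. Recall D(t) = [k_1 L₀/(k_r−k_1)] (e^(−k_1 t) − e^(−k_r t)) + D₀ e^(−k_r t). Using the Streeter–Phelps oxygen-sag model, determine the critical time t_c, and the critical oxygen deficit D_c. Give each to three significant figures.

At the critical point dD/dt = 0, so k_1 L₀ e^(−k_1 t) = k_r D. Substituting D(t) from the Streeter–Phelps equation and solving for t gives
t_c = ln[(k_r/k_1)(1 − D₀(k_r−k_1)/(k_1 L₀))] / (k_r−k_1).
Here k_r−k_1 = 1.330 d⁻¹ and 1 − D₀(k_r−k_1)/(k_1 L₀) = 1 − 0.941×1.330/(0.440×50.3) = 0.9435, so
t_c = ln(4.023 × 0.9435) / 1.330 = 1.334 / 1.330 = 1.003 d.
L(t_c) = L₀ e^(−k_1 t_c) = 50.3 × 0.6432 = 32.35 mg/L, and at the critical point k_r D_c = k_1 L, so D_c = (0.440/1.77) × 32.35 = 8.043 mg/L.

t_c ≈ 1.00 d; D_c ≈ 8.04 mg/L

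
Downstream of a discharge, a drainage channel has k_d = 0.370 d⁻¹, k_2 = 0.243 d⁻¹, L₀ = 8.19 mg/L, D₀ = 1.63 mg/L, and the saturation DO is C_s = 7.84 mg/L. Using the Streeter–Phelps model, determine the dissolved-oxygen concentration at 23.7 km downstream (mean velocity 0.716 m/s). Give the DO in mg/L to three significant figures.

Travel time t = x/v = 23.7 km / (0.716 m/s) = 23700 m / 0.716 m/s = 33100 s = 0.3831 d.
k_d L₀/(k_2−k_d) = 0.370×8.19/(0.243−0.370) = 3.030/-0.1270 = -23.86 mg/L.
e^(−k_d t) = e^(−0.370×0.3831) = 0.8678; e^(−k_2 t) = e^(−0.243×0.3831) = 0.9111.
D = -23.86 × (0.8678 − 0.9111) + 1.63 × 0.9111 = 1.032 + 1.485 = 2.518 mg/L.
DO = C_s − D = 7.84 − 2.518 = 5.322 mg/L.

DO ≈ 5.32 mg/L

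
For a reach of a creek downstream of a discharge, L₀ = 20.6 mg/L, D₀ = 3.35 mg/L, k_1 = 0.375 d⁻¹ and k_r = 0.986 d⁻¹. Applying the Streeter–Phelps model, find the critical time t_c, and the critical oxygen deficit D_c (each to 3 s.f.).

t_c ≈ 1.08 d; D_c ≈ 5.23 mg/L

At the critical point dD/dt = 0, so k_1 L₀ e^(−k_1 t) = k_r D. Substituting D(t) from the Streeter–Phelps equation and solving for t gives
t_c = ln[(k_r/k_1)(1 − D₀(k_r−k_1)/(k_1 L₀))] / (k_r−k_1).
Here k_r−k_1 = 0.6110 d⁻¹ and 1 − D₀(k_r−k_1)/(k_1 L₀) = 1 − 3.35×0.6110/(0.375×20.6) = 0.7350, so
t_c = ln(2.629 × 0.7350) / 0.6110 = 0.6589 / 0.6110 = 1.078 d.
L(t_c) = L₀ e^(−k_1 t_c) = 20.6 × 0.6674 = 13.75 mg/L, and at the critical point k_r D_c = k_1 L, so D_c = (0.375/0.986) × 13.75 = 5.229 mg/L.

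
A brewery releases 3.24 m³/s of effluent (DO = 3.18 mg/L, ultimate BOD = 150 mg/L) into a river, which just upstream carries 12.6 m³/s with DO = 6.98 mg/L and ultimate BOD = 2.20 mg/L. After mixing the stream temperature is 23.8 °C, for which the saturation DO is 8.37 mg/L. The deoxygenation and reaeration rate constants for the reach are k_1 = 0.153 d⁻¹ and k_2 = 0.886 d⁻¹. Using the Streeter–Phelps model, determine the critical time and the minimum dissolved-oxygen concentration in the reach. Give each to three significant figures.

t_c ≈ 1.87 d; minimum DO ≈ 4.16 mg/L

Mixed DO = (12.6×6.98 + 3.24×3.18)/(12.6+3.24) = 98.25/15.84 = 6.203 mg/L.
Mixed L₀ = (12.6×2.20 + 3.24×150)/(15.84) = 513.7/15.84 = 32.43 mg/L.
Initial deficit D₀ = C_s − DO₀ = 8.37 − 6.203 = 2.167 mg/L.
t_c = (1/0.7330) ln[(0.886/0.153)(1 − 2.167×0.7330/(0.153×32.43))] = 1.364 × ln(3.937) = 1.870 d.
D_c = (0.153/0.886) × 32.43 × e^(−0.153×1.870) = 0.1727 × 32.43 × 0.7512 = 4.207 mg/L.
Minimum DO = 8.37 − 4.207 = 4.163 mg/L.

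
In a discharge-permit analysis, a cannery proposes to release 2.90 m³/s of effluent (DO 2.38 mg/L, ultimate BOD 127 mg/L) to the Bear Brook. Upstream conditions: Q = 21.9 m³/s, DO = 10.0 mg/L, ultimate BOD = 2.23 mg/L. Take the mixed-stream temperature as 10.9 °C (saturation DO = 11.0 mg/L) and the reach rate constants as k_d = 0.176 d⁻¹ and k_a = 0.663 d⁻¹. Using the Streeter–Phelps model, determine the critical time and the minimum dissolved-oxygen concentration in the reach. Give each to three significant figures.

Mixed DO = (21.9×10.0 + 2.90×2.38)/(21.9+2.90) = 225.9/24.80 = 9.109 mg/L.
Mixed L₀ = (21.9×2.23 + 2.90×127)/(24.80) = 417.1/24.80 = 16.82 mg/L.
Initial deficit D₀ = C_s − DO₀ = 11.0 − 9.109 = 1.891 mg/L.
t_c = (1/0.4870) ln[(0.663/0.176)(1 − 1.891×0.4870/(0.176×16.82))] = 2.053 × ln(2.595) = 1.958 d.
D_c = (0.176/0.663) × 16.82 × e^(−0.176×1.958) = 0.2655 × 16.82 × 0.7085 = 3.163 mg/L.
Minimum DO = 11.0 − 3.163 = 7.837 mg/L.

t_c ≈ 1.96 d; minimum DO ≈ 7.84 mg/L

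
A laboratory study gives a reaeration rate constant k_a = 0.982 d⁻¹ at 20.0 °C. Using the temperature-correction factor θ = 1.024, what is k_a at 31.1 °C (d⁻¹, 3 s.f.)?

k_a(T₂) = k_a(T₁) · θ^(T₂−T₁) = 0.982 × 1.024^(31.1−20.0)
= 0.982 × 1.024^11.1 = 0.982 × 1.301 = 1.278 d⁻¹.

k_a ≈ 1.28 d⁻¹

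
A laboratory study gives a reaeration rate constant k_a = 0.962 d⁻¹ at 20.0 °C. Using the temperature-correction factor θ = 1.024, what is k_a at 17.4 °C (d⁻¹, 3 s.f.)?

k_a ≈ 0.904 d⁻¹

k_a(T₂) = k_a(T₁) · θ^(T₂−T₁) = 0.962 × 1.024^(17.4−20.0)
= 0.962 × 1.024^-2.60 = 0.962 × 0.9402 = 0.9045 d⁻¹.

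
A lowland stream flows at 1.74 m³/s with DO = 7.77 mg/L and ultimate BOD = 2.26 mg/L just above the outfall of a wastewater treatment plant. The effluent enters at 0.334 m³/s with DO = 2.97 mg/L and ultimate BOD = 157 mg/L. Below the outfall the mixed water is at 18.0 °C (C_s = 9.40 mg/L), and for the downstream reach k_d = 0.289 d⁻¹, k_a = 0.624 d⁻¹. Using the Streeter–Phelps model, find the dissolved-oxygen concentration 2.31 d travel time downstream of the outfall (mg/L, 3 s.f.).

DO ≈ 2.35 mg/L

Mixed DO = (1.74×7.77 + 0.334×2.97)/(1.74+0.334) = 14.51/2.074 = 6.997 mg/L.
Mixed L₀ = (1.74×2.26 + 0.334×157)/(2.074) = 56.37/2.074 = 27.18 mg/L.
Initial deficit D₀ = C_s − DO₀ = 9.40 − 6.997 = 2.403 mg/L.
D(2.31) = [0.289×27.18/(0.624−0.289)](e^(−0.289×2.31) − e^(−0.624×2.31)) + 2.403 e^(−0.624×2.31)
= 23.45 × (0.5129 − 0.2366) + 2.403 × 0.2366 = 7.048 mg/L.
DO = 9.40 − 7.048 = 2.352 mg/L.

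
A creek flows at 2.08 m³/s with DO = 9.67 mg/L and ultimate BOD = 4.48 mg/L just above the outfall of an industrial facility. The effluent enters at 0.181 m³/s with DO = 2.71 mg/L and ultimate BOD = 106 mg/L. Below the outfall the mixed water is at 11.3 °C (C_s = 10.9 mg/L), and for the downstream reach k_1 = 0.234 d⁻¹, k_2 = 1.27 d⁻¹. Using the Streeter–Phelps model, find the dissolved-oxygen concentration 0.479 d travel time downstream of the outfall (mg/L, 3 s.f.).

Mixed DO = (2.08×9.67 + 0.181×2.71)/(2.08+0.181) = 20.60/2.261 = 9.113 mg/L.
Mixed L₀ = (2.08×4.48 + 0.181×106)/(2.261) = 28.50/2.261 = 12.61 mg/L.
Initial deficit D₀ = C_s − DO₀ = 10.9 − 9.113 = 1.787 mg/L.
D(0.479) = [0.234×12.61/(1.27−0.234)](e^(−0.234×0.479) − e^(−1.27×0.479)) + 1.787 e^(−1.27×0.479)
= 2.848 × (0.8940 − 0.5443) + 1.787 × 0.5443 = 1.968 mg/L.
DO = 10.9 − 1.968 = 8.932 mg/L.

DO ≈ 8.93 mg/L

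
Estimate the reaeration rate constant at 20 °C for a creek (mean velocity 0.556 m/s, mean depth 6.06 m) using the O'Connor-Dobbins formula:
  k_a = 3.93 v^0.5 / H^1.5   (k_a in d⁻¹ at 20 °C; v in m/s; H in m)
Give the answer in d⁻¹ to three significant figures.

k_a = 3.93 × 0.556^0.5 / 6.06^1.5 = 3.93 × 0.7457 / 14.92 = 0.1964 d⁻¹.

k_a ≈ 0.196 d⁻¹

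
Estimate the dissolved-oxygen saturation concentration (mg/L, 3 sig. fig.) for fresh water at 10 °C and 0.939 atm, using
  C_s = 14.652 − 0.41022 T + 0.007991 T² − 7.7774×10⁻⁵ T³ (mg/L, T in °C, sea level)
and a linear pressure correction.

At sea level: C_s = 14.652 − 0.41022×10 + 0.007991×10² − 7.7774×10⁻⁵×10³ = 11.27 mg/L.
Pressure correction: C_s' = 11.27 × 0.939 = 10.58 mg/L.

C_s ≈ 10.6 mg/L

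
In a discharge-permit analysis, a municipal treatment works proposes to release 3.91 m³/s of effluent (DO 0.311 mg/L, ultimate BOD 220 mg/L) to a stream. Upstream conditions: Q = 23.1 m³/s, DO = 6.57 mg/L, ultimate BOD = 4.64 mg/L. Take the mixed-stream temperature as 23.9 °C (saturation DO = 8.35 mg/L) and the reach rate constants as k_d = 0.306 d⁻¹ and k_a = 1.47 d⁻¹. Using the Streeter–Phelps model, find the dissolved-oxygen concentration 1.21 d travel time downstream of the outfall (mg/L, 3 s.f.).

DO ≈ 2.98 mg/L

Mixed DO = (23.1×6.57 + 3.91×0.311)/(23.1+3.91) = 153.0/27.01 = 5.664 mg/L.
Mixed L₀ = (23.1×4.64 + 3.91×220)/(27.01) = 967.4/27.01 = 35.82 mg/L.
Initial deficit D₀ = C_s − DO₀ = 8.35 − 5.664 = 2.686 mg/L.
D(1.21) = [0.306×35.82/(1.47−0.306)](e^(−0.306×1.21) − e^(−1.47×1.21)) + 2.686 e^(−1.47×1.21)
= 9.415 × (0.6906 − 0.1689) + 2.686 × 0.1689 = 5.366 mg/L.
DO = 8.35 − 5.366 = 2.984 mg/L.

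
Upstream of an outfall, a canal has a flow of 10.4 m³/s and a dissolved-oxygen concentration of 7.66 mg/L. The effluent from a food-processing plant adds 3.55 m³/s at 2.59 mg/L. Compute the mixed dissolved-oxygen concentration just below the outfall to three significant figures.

Flow-weighted mixing: C = (Q_r C_r + Q_w C_w)/(Q_r + Q_w)
= (10.4×7.66 + 3.55×2.59)/(10.4 + 3.55) = 88.86/13.95 = 6.370 mg/L.

6.37 mg/L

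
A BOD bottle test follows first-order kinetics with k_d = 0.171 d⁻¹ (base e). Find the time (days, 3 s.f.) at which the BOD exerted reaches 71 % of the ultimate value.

y/L₀ = 1 − e^(−k_d t) = 0.71 ⇒ e^(−k_d t) = 0.290
t = −ln(0.290) / 0.171 = 1.238 / 0.171 = 7.239 d.

t ≈ 7.24 d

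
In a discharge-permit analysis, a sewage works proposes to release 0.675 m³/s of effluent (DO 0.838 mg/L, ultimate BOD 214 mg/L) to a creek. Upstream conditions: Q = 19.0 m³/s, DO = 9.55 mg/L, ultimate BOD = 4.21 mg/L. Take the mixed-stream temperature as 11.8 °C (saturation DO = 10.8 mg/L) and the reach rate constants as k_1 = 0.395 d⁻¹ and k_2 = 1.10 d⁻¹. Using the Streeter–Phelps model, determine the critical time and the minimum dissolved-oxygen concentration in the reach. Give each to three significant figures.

Mixed DO = (19.0×9.55 + 0.675×0.838)/(19.0+0.675) = 182.0/19.68 = 9.251 mg/L.
Mixed L₀ = (19.0×4.21 + 0.675×214)/(19.68) = 224.4/19.68 = 11.41 mg/L.
Initial deficit D₀ = C_s − DO₀ = 10.8 − 9.251 = 1.549 mg/L.
t_c = (1/0.7050) ln[(1.10/0.395)(1 − 1.549×0.7050/(0.395×11.41))] = 1.418 × ln(2.110) = 1.059 d.
D_c = (0.395/1.10) × 11.41 × e^(−0.395×1.059) = 0.3591 × 11.41 × 0.6581 = 2.696 mg/L.
Minimum DO = 10.8 − 2.696 = 8.104 mg/L.

t_c ≈ 1.06 d; minimum DO ≈ 8.10 mg/L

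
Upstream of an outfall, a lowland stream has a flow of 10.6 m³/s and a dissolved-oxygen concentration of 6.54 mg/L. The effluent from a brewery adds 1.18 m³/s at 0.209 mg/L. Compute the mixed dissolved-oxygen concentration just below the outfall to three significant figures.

5.91 mg/L

Flow-weighted mixing: C = (Q_r C_r + Q_w C_w)/(Q_r + Q_w)
= (10.6×6.54 + 1.18×0.209)/(10.6 + 1.18) = 69.57/11.78 = 5.906 mg/L.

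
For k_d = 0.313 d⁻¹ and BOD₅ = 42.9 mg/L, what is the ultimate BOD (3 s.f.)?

L₀ ≈ 54.2 mg/L

BOD₅ = L₀(1 − e^(−5k_d)) ⇒ L₀ = BOD₅ / (1 − e^(−5×0.313))
= 42.9 / (1 − 0.2091) = 42.9 / 0.7909 = 54.24 mg/L.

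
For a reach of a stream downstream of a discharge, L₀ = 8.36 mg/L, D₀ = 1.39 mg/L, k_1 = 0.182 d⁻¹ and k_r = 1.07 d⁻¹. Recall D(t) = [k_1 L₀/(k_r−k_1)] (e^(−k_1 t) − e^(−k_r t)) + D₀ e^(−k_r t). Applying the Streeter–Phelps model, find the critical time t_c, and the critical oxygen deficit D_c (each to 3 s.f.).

t_c ≈ 0.117 d; D_c ≈ 1.39 mg/L

At the critical point dD/dt = 0, so k_1 L₀ e^(−k_1 t) = k_r D. Substituting D(t) from the Streeter–Phelps equation and solving for t gives
t_c = ln[(k_r/k_1)(1 − D₀(k_r−k_1)/(k_1 L₀))] / (k_r−k_1).
Here k_r−k_1 = 0.8880 d⁻¹ and 1 − D₀(k_r−k_1)/(k_1 L₀) = 1 − 1.39×0.8880/(0.182×8.36) = 0.1888, so
t_c = ln(5.879 × 0.1888) / 0.8880 = 0.1041 / 0.8880 = 0.1173 d.
D_c = (k_1/k_r) L₀ e^(−k_1 t_c) = (0.182/1.07) × 8.36 × e^(−0.182×0.1173) = 0.1701 × 8.36 × 0.9789 = 1.392 mg/L.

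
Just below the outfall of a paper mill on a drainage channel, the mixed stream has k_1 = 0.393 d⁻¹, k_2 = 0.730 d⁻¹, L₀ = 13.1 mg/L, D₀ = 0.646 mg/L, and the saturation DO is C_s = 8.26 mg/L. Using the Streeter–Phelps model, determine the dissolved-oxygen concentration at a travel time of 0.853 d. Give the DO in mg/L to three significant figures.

DO ≈ 5.18 mg/L

k_1 L₀/(k_2−k_1) = 0.393×13.1/(0.730−0.393) = 5.148/0.3370 = 15.28 mg/L.
e^(−k_1 t) = e^(−0.393×0.8530) = 0.7152; e^(−k_2 t) = e^(−0.730×0.8530) = 0.5365.
D = 15.28 × (0.7152 − 0.5365) + 0.646 × 0.5365 = 2.730 + 0.3466 = 3.076 mg/L.
DO = C_s − D = 8.26 − 3.076 = 5.184 mg/L.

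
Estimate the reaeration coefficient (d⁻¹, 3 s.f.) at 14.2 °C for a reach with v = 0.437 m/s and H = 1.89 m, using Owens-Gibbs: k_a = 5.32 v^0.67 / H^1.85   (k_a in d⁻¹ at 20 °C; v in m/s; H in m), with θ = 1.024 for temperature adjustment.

k_a(20) = 5.32 × 0.437^0.67 / 1.89^1.85 = 5.32 × 0.5743 / 3.247 = 0.9410 d⁻¹.
k_a(14.2) = 0.9410 × 1.024^(14.2−20) = 0.9410 × 0.8715 = 0.8200 d⁻¹.

k_a ≈ 0.820 d⁻¹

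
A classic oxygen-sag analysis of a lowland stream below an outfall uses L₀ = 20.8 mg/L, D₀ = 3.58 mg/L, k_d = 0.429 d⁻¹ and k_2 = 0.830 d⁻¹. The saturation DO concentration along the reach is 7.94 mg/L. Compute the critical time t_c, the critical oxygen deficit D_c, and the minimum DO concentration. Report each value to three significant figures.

t_c ≈ 1.21 d; D_c ≈ 6.40 mg/L; min DO ≈ 1.54 mg/L

With k_2/k_d = 1.935 and 1 − D₀(k_2−k_d)/(k_d L₀) = 0.8391,
t_c = ln(1.935 × 0.8391) / (0.830 − 0.429) = ln(1.623) / 0.4010 = 0.4846/0.4010 = 1.208 d.
D_c = (k_d/k_2) L₀ e^(−k_d t_c) = (0.429/0.830) × 20.8 × e^(−0.429×1.208) = 0.5169 × 20.8 × 0.5955 = 6.402 mg/L.
Minimum DO = C_s − D_c = 7.94 − 6.402 = 1.538 mg/L.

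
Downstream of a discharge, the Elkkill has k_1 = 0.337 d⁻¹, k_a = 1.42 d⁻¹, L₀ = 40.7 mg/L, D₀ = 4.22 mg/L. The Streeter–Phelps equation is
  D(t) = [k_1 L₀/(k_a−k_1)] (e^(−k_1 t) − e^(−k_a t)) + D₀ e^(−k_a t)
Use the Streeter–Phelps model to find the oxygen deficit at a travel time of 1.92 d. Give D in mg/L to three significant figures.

k_1 L₀/(k_a−k_1) = 0.337×40.7/(1.42−0.337) = 13.72/1.083 = 12.66 mg/L.
e^(−k_1 t) = e^(−0.337×1.920) = 0.5236; e^(−k_a t) = e^(−1.42×1.920) = 0.06545.
D = 12.66 × (0.5236 − 0.06545) + 4.22 × 0.06545 = 5.802 + 0.2762 = 6.078 mg/L.

D ≈ 6.08 mg/L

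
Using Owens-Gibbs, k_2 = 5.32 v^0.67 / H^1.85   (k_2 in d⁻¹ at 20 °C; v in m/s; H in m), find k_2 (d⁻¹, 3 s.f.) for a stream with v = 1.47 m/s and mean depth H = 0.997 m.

k_2 = 5.32 × 1.47^0.67 / 0.997^1.85 = 5.32 × 1.295 / 0.9945 = 6.925 d⁻¹.

k_2 ≈ 6.93 d⁻¹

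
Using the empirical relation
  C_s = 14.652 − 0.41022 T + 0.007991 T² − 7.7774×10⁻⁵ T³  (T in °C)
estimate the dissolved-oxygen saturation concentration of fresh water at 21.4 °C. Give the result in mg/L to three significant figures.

C_s ≈ 8.77 mg/L

C_s = 14.652 − 0.41022×21.4 + 0.007991×21.4² − 7.7774×10⁻⁵×21.4³ = 8.771 mg/L.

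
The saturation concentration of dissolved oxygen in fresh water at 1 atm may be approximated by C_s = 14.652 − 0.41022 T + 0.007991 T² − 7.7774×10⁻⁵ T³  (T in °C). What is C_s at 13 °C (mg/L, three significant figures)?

C_s ≈ 10.5 mg/L

C_s = 14.652 − 0.41022×13 + 0.007991×13² − 7.7774×10⁻⁵×13³ = 10.50 mg/L.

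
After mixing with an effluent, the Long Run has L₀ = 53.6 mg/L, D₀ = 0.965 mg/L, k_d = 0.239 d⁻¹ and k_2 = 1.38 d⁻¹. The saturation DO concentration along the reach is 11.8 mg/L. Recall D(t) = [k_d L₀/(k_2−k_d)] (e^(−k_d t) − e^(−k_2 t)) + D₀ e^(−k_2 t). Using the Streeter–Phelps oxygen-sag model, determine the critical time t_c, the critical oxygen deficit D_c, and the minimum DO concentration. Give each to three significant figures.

t_c = [1/(k_2−k_d)] ln[(k_2/k_d)(1 − D₀(k_2−k_d)/(k_d L₀))]
= [1/(1.38−0.239)] ln[(1.38/0.239)(1 − 0.965×1.141/(0.239×53.6))]
= (1/1.141) ln[5.774 × 0.9140] = 0.8764 × ln(5.278) = 0.8764 × 1.664 = 1.458 d.
L(t_c) = L₀ e^(−k_d t_c) = 53.6 × 0.7058 = 37.83 mg/L, and at the critical point k_2 D_c = k_d L, so D_c = (0.239/1.38) × 37.83 = 6.552 mg/L.
Minimum DO = C_s − D_c = 11.8 − 6.552 = 5.248 mg/L.

t_c ≈ 1.46 d; D_c ≈ 6.55 mg/L; min DO ≈ 5.25 mg/L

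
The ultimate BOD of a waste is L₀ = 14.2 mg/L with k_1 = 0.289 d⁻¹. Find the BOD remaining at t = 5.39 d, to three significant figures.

L ≈ 2.99 mg/L

L_t = L₀ e^(−k_1 t) = 14.2 × e^(−0.289×5.39) = 14.2 × 0.2106 = 2.991 mg/L.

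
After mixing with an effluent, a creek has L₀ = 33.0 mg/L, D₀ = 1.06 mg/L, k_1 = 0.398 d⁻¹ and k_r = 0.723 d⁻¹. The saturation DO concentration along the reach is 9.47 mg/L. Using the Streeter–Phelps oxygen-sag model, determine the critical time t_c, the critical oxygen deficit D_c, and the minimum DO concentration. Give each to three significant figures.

t_c ≈ 1.76 d; D_c ≈ 9.03 mg/L; min DO ≈ 0.435 mg/L

With k_r/k_1 = 1.817 and 1 − D₀(k_r−k_1)/(k_1 L₀) = 0.9738,
t_c = ln(1.817 × 0.9738) / (0.723 − 0.398) = ln(1.769) / 0.3250 = 0.5704/0.3250 = 1.755 d.
D_c = (k_1/k_r) L₀ e^(−k_1 t_c) = (0.398/0.723) × 33.0 × e^(−0.398×1.755) = 0.5505 × 33.0 × 0.4973 = 9.035 mg/L.
Minimum DO = C_s − D_c = 9.47 − 9.035 = 0.4354 mg/L.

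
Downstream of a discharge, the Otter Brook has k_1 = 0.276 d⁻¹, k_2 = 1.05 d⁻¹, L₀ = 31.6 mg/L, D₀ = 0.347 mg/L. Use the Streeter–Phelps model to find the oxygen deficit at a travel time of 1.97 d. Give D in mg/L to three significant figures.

k_1 L₀/(k_2−k_1) = 0.276×31.6/(1.05−0.276) = 8.722/0.7740 = 11.27 mg/L.
e^(−k_1 t) = e^(−0.276×1.970) = 0.5806; e^(−k_2 t) = e^(−1.05×1.970) = 0.1264.
D = 11.27 × (0.5806 − 0.1264) + 0.347 × 0.1264 = 5.118 + 0.04385 = 5.162 mg/L.

D ≈ 5.16 mg/L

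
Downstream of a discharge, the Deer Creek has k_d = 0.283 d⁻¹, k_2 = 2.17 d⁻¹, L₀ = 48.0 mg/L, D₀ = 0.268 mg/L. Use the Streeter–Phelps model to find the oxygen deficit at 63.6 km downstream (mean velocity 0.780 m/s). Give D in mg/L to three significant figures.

Travel time t = x/v = 63.6 km / (0.780 m/s) = 63600 m / 0.780 m/s = 81540 s = 0.9437 d.
k_d L₀/(k_2−k_d) = 0.283×48.0/(2.17−0.283) = 13.58/1.887 = 7.199 mg/L.
e^(−k_d t) = e^(−0.283×0.9437) = 0.7656; e^(−k_2 t) = e^(−2.17×0.9437) = 0.1290.
D = 7.199 × (0.7656 − 0.1290) + 0.268 × 0.1290 = 4.583 + 0.03457 = 4.617 mg/L.

D ≈ 4.62 mg/L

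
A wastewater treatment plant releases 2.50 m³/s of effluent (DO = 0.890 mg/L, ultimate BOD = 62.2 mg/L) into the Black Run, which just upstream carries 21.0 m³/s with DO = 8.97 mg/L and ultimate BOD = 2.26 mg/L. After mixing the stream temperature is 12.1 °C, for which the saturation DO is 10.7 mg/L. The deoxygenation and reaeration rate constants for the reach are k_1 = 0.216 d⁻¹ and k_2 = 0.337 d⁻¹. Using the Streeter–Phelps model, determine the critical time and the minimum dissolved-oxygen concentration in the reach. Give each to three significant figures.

t_c ≈ 2.16 d; minimum DO ≈ 7.23 mg/L

Mixed DO = (21.0×8.97 + 2.50×0.890)/(21.0+2.50) = 190.6/23.50 = 8.110 mg/L.
Mixed L₀ = (21.0×2.26 + 2.50×62.2)/(23.50) = 203.0/23.50 = 8.637 mg/L.
Initial deficit D₀ = C_s − DO₀ = 10.7 − 8.110 = 2.590 mg/L.
t_c = (1/0.1210) ln[(0.337/0.216)(1 − 2.590×0.1210/(0.216×8.637))] = 8.264 × ln(1.298) = 2.156 d.
D_c = (0.216/0.337) × 8.637 × e^(−0.216×2.156) = 0.6409 × 8.637 × 0.6276 = 3.474 mg/L.
Minimum DO = 10.7 − 3.474 = 7.226 mg/L.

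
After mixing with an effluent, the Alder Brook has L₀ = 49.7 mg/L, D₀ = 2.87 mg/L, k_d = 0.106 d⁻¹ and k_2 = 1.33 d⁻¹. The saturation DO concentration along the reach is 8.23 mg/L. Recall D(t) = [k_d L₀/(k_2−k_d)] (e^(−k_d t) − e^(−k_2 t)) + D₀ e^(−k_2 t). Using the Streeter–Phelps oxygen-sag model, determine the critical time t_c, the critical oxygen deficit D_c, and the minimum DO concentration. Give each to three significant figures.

t_c = [1/(k_2−k_d)] ln[(k_2/k_d)(1 − D₀(k_2−k_d)/(k_d L₀))]
= [1/(1.33−0.106)] ln[(1.33/0.106)(1 − 2.87×1.224/(0.106×49.7))]
= (1/1.224) ln[12.55 × 0.3332] = 0.8170 × ln(4.181) = 0.8170 × 1.430 = 1.169 d.
L(t_c) = L₀ e^(−k_d t_c) = 49.7 × 0.8835 = 43.91 mg/L, and at the critical point k_2 D_c = k_d L, so D_c = (0.106/1.33) × 43.91 = 3.500 mg/L.
Minimum DO = C_s − D_c = 8.23 − 3.500 = 4.730 mg/L.

t_c ≈ 1.17 d; D_c ≈ 3.50 mg/L; min DO ≈ 4.73 mg/L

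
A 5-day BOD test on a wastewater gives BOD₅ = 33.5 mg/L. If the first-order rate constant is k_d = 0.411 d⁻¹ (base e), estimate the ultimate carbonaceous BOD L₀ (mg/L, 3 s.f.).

L₀ ≈ 38.4 mg/L

BOD₅ = L₀(1 − e^(−5k_d)) ⇒ L₀ = BOD₅ / (1 − e^(−5×0.411))
= 33.5 / (1 − 0.1281) = 33.5 / 0.8719 = 38.42 mg/L.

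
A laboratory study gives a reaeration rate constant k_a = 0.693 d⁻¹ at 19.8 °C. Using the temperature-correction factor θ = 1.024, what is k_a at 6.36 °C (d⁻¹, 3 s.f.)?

k_a(T₂) = k_a(T₁) · θ^(T₂−T₁) = 0.693 × 1.024^(6.36−19.8)
= 0.693 × 1.024^-13.4 = 0.693 × 0.7271 = 0.5039 d⁻¹.

k_a ≈ 0.504 d⁻¹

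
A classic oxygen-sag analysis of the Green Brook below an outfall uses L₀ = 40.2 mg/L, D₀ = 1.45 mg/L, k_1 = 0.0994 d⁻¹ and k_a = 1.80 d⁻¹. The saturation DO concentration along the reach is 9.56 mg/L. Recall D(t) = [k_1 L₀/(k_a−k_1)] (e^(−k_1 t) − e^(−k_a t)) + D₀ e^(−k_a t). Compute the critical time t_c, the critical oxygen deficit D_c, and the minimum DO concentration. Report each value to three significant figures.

t_c ≈ 1.14 d; D_c ≈ 1.98 mg/L; min DO ≈ 7.58 mg/L

At the critical point dD/dt = 0, so k_1 L₀ e^(−k_1 t) = k_a D. Substituting D(t) from the Streeter–Phelps equation and solving for t gives
t_c = ln[(k_a/k_1)(1 − D₀(k_a−k_1)/(k_1 L₀))] / (k_a−k_1).
Here k_a−k_1 = 1.701 d⁻¹ and 1 − D₀(k_a−k_1)/(k_1 L₀) = 1 − 1.45×1.701/(0.0994×40.2) = 0.3829, so
t_c = ln(18.11 × 0.3829) / 1.701 = 1.936 / 1.701 = 1.139 d.
D_c = (k_1/k_a) L₀ e^(−k_1 t_c) = (0.0994/1.80) × 40.2 × e^(−0.0994×1.139) = 0.05522 × 40.2 × 0.8930 = 1.982 mg/L.
Minimum DO = C_s − D_c = 9.56 − 1.982 = 7.578 mg/L.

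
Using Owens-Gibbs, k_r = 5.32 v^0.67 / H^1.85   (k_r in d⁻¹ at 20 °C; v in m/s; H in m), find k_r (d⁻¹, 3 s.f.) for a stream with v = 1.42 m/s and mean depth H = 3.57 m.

k_r = 5.32 × 1.42^0.67 / 3.57^1.85 = 5.32 × 1.265 / 10.53 = 0.6390 d⁻¹.

k_r ≈ 0.639 d⁻¹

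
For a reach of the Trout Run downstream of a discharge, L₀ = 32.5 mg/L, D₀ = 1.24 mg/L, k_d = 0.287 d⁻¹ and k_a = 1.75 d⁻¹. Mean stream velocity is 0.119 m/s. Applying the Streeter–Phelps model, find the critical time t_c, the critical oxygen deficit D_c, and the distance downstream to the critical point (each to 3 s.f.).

t_c = [1/(k_a−k_d)] ln[(k_a/k_d)(1 − D₀(k_a−k_d)/(k_d L₀))]
= [1/(1.75−0.287)] ln[(1.75/0.287)(1 − 1.24×1.463/(0.287×32.5))]
= (1/1.463) ln[6.098 × 0.8055] = 0.6835 × ln(4.912) = 0.6835 × 1.592 = 1.088 d.
D_c = (k_d/k_a) L₀ e^(−k_d t_c) = (0.287/1.75) × 32.5 × e^(−0.287×1.088) = 0.1640 × 32.5 × 0.7318 = 3.901 mg/L.
x_c = v t_c = 0.119 m/s × 1.088 d × 86400 s/d = 11190 m ≈ 11.2 km.

t_c ≈ 1.09 d; D_c ≈ 3.90 mg/L; x_c ≈ 11.2 km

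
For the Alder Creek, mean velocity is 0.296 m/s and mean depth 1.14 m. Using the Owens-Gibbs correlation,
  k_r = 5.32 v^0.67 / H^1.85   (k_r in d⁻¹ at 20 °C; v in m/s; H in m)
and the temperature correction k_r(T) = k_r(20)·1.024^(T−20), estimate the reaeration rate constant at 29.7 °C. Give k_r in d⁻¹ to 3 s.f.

k_r(20) = 5.32 × 0.296^0.67 / 1.14^1.85 = 5.32 × 0.4423 / 1.274 = 1.847 d⁻¹.
k_r(29.7) = 1.847 × 1.024^(29.7−20) = 1.847 × 1.259 = 2.324 d⁻¹.

k_r ≈ 2.32 d⁻¹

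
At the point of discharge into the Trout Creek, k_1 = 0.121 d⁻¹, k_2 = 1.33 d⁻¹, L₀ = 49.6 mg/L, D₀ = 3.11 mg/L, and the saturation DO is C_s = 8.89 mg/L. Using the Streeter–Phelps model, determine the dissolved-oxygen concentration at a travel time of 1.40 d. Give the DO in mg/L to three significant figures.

k_1 L₀/(k_2−k_1) = 0.121×49.6/(1.33−0.121) = 6.002/1.209 = 4.964 mg/L.
e^(−k_1 t) = e^(−0.121×1.400) = 0.8442; e^(−k_2 t) = e^(−1.33×1.400) = 0.1554.
D = 4.964 × (0.8442 − 0.1554) + 3.11 × 0.1554 = 3.419 + 0.4832 = 3.902 mg/L.
DO = C_s − D = 8.89 − 3.902 = 4.988 mg/L.

DO ≈ 4.99 mg/L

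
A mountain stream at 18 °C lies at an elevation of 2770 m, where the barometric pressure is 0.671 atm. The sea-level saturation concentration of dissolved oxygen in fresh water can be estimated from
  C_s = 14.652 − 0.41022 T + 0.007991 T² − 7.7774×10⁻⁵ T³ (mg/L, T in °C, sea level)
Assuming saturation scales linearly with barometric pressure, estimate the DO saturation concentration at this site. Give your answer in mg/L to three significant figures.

C_s ≈ 6.31 mg/L

At sea level: C_s = 14.652 − 0.41022×18 + 0.007991×18² − 7.7774×10⁻⁵×18³ = 9.404 mg/L.
Pressure correction: C_s' = 9.404 × 0.671 = 6.310 mg/L.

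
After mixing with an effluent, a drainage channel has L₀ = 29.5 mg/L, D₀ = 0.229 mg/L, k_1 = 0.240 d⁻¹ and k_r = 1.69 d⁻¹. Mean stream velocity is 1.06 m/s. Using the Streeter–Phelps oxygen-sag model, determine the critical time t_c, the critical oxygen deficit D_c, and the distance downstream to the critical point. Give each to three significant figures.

t_c ≈ 1.31 d; D_c ≈ 3.06 mg/L; x_c ≈ 120 km

With k_r/k_1 = 7.042 and 1 − D₀(k_r−k_1)/(k_1 L₀) = 0.9531,
t_c = ln(7.042 × 0.9531) / (1.69 − 0.240) = ln(6.711) / 1.450 = 1.904/1.450 = 1.313 d.
D_c = (k_1/k_r) L₀ e^(−k_1 t_c) = (0.240/1.69) × 29.5 × e^(−0.240×1.313) = 0.1420 × 29.5 × 0.7297 = 3.057 mg/L.
x_c = v t_c = 1.06 m/s × 1.313 d × 86400 s/d = 120200 m ≈ 120 km.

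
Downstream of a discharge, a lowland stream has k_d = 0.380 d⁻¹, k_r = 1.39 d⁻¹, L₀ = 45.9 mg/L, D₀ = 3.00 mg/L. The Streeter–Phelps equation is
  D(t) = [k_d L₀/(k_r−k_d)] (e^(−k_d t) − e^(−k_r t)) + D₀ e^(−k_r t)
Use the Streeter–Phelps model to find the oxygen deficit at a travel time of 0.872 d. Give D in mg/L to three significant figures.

k_d L₀/(k_r−k_d) = 0.380×45.9/(1.39−0.380) = 17.44/1.010 = 17.27 mg/L.
e^(−k_d t) = e^(−0.380×0.8720) = 0.7179; e^(−k_r t) = e^(−1.39×0.8720) = 0.2976.
D = 17.27 × (0.7179 − 0.2976) + 3.00 × 0.2976 = 7.259 + 0.8927 = 8.152 mg/L.

D ≈ 8.15 mg/L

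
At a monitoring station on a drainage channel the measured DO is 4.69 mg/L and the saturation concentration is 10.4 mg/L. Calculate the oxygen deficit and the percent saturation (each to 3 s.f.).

D = C_s − C = 10.4 − 4.69 = 5.71 mg/L.
% saturation = 4.69/10.4 × 100 = 45.1 %.

D ≈ 5.71 mg/L; 45.1 % saturation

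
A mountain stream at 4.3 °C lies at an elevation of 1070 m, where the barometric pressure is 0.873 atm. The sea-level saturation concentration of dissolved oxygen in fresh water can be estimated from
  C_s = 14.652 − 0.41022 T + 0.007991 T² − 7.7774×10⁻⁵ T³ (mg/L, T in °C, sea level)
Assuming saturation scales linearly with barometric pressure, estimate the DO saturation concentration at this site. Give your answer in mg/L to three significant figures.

At sea level: C_s = 14.652 − 0.41022×4.3 + 0.007991×4.3² − 7.7774×10⁻⁵×4.3³ = 13.03 mg/L.
Pressure correction: C_s' = 13.03 × 0.873 = 11.37 mg/L.

C_s ≈ 11.4 mg/L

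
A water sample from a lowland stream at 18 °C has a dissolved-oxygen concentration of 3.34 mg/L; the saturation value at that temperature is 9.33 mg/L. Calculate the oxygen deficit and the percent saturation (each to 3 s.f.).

D = C_s − C = 9.33 − 3.34 = 5.99 mg/L.
% saturation = 3.34/9.33 × 100 = 35.8 %.

D ≈ 5.99 mg/L; 35.8 % saturation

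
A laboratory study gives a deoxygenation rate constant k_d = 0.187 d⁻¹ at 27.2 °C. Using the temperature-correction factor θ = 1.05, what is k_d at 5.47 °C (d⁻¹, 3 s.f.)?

k_d(T₂) = k_d(T₁) · θ^(T₂−T₁) = 0.187 × 1.05^(5.47−27.2)
= 0.187 × 1.05^-21.7 = 0.187 × 0.3464 = 0.06477 d⁻¹.

k_d ≈ 0.0648 d⁻¹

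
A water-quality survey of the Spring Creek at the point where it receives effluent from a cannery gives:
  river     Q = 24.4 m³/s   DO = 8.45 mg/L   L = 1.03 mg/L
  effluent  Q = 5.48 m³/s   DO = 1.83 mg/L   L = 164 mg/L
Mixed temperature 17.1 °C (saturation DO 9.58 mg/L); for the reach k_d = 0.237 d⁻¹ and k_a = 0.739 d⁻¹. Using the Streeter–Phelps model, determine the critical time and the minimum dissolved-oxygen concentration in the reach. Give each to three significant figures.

Mixed DO = (24.4×8.45 + 5.48×1.83)/(24.4+5.48) = 216.2/29.88 = 7.236 mg/L.
Mixed L₀ = (24.4×1.03 + 5.48×164)/(29.88) = 923.9/29.88 = 30.92 mg/L.
Initial deficit D₀ = C_s − DO₀ = 9.58 − 7.236 = 2.344 mg/L.
t_c = (1/0.5020) ln[(0.739/0.237)(1 − 2.344×0.5020/(0.237×30.92))] = 1.992 × ln(2.617) = 1.917 d.
D_c = (0.237/0.739) × 30.92 × e^(−0.237×1.917) = 0.3207 × 30.92 × 0.6349 = 6.296 mg/L.
Minimum DO = 9.58 − 6.296 = 3.284 mg/L.

t_c ≈ 1.92 d; minimum DO ≈ 3.28 mg/L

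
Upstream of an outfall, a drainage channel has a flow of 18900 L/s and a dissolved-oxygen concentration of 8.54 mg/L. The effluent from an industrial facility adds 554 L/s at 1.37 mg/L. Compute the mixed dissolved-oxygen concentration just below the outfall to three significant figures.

8.34 mg/L

Flow-weighted mixing: C = (Q_r C_r + Q_w C_w)/(Q_r + Q_w)
= (18900×8.54 + 554×1.37)/(18900 + 554) = 162200/19450 = 8.336 mg/L.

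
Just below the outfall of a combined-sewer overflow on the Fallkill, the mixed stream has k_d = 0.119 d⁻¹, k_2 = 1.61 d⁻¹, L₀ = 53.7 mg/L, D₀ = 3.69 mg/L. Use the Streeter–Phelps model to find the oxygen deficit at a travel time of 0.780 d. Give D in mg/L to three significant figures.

D ≈ 3.74 mg/L

k_d L₀/(k_2−k_d) = 0.119×53.7/(1.61−0.119) = 6.390/1.491 = 4.286 mg/L.
e^(−k_d t) = e^(−0.119×0.7800) = 0.9114; e^(−k_2 t) = e^(−1.61×0.7800) = 0.2848.
D = 4.286 × (0.9114 − 0.2848) + 3.69 × 0.2848 = 2.685 + 1.051 = 3.736 mg/L.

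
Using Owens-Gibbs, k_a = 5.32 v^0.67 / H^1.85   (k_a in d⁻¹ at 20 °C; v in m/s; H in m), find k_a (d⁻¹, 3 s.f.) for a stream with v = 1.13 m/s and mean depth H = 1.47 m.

k_a = 5.32 × 1.13^0.67 / 1.47^1.85 = 5.32 × 1.085 / 2.040 = 2.831 d⁻¹.

k_a ≈ 2.83 d⁻¹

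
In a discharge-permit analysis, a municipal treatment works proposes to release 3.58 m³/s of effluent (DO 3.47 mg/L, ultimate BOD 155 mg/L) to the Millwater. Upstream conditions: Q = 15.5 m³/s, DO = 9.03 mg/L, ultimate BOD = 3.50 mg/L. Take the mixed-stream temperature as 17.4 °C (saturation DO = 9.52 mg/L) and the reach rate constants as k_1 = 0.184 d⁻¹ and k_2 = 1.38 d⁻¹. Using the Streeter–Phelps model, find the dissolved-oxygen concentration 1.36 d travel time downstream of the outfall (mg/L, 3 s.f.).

Mixed DO = (15.5×9.03 + 3.58×3.47)/(15.5+3.58) = 152.4/19.08 = 7.987 mg/L.
Mixed L₀ = (15.5×3.50 + 3.58×155)/(19.08) = 609.1/19.08 = 31.93 mg/L.
Initial deficit D₀ = C_s − DO₀ = 9.52 − 7.987 = 1.533 mg/L.
D(1.36) = [0.184×31.93/(1.38−0.184)](e^(−0.184×1.36) − e^(−1.38×1.36)) + 1.533 e^(−1.38×1.36)
= 4.912 × (0.7786 − 0.1531) + 1.533 × 0.1531 = 3.307 mg/L.
DO = 9.52 − 3.307 = 6.213 mg/L.

DO ≈ 6.21 mg/L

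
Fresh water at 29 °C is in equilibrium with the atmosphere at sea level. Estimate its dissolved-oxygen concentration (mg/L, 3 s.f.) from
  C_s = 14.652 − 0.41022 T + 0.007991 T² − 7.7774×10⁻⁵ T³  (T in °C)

C_s ≈ 7.58 mg/L

C_s = 14.652 − 0.41022×29 + 0.007991×29² − 7.7774×10⁻⁵×29³ = 7.579 mg/L.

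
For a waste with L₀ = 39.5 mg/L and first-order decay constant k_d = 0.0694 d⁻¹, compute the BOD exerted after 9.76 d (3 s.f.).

y_t = L₀(1 − e^(−k_d t)) = 39.5 × (1 − e^(−0.0694×9.76))
= 39.5 × (1 − 0.5080) = 39.5 × 0.4920 = 19.44 mg/L.

y ≈ 19.4 mg/L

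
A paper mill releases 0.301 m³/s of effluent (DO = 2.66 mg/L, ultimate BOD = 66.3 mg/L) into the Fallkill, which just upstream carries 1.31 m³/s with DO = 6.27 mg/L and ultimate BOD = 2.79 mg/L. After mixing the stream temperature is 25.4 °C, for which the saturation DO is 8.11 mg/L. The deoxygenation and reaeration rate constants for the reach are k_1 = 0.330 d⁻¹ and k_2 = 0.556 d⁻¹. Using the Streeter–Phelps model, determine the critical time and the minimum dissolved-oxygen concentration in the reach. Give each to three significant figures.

Mixed DO = (1.31×6.27 + 0.301×2.66)/(1.31+0.301) = 9.014/1.611 = 5.596 mg/L.
Mixed L₀ = (1.31×2.79 + 0.301×66.3)/(1.611) = 23.61/1.611 = 14.66 mg/L.
Initial deficit D₀ = C_s − DO₀ = 8.11 − 5.596 = 2.514 mg/L.
t_c = (1/0.2260) ln[(0.556/0.330)(1 − 2.514×0.2260/(0.330×14.66))] = 4.425 × ln(1.487) = 1.755 d.
D_c = (0.330/0.556) × 14.66 × e^(−0.330×1.755) = 0.5935 × 14.66 × 0.5603 = 4.874 mg/L.
Minimum DO = 8.11 − 4.874 = 3.236 mg/L.

t_c ≈ 1.76 d; minimum DO ≈ 3.24 mg/L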